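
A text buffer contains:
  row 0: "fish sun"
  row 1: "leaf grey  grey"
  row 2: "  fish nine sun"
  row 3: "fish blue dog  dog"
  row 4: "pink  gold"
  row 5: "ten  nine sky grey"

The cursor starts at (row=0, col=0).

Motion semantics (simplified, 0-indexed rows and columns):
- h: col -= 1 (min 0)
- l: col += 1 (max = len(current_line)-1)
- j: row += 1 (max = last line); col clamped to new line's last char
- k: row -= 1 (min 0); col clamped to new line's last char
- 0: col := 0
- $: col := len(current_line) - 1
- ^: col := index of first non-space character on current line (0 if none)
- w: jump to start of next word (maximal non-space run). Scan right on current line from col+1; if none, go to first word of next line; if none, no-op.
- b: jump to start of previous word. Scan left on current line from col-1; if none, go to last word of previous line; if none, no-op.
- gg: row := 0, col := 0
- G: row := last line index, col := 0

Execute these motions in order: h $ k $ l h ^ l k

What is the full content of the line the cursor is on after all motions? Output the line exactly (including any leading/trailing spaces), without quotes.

After 1 (h): row=0 col=0 char='f'
After 2 ($): row=0 col=7 char='n'
After 3 (k): row=0 col=7 char='n'
After 4 ($): row=0 col=7 char='n'
After 5 (l): row=0 col=7 char='n'
After 6 (h): row=0 col=6 char='u'
After 7 (^): row=0 col=0 char='f'
After 8 (l): row=0 col=1 char='i'
After 9 (k): row=0 col=1 char='i'

Answer: fish sun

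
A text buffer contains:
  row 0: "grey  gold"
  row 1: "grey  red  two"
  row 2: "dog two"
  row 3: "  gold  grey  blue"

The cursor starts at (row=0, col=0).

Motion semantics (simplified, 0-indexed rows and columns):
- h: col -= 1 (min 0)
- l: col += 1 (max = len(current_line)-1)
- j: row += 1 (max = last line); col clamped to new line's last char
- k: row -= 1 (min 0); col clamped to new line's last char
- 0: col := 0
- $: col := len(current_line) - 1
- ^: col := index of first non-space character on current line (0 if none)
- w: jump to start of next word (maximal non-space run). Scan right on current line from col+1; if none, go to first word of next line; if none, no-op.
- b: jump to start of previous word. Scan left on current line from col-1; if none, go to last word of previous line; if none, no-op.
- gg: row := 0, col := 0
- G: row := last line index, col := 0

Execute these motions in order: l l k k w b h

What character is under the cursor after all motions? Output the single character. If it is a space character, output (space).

After 1 (l): row=0 col=1 char='r'
After 2 (l): row=0 col=2 char='e'
After 3 (k): row=0 col=2 char='e'
After 4 (k): row=0 col=2 char='e'
After 5 (w): row=0 col=6 char='g'
After 6 (b): row=0 col=0 char='g'
After 7 (h): row=0 col=0 char='g'

Answer: g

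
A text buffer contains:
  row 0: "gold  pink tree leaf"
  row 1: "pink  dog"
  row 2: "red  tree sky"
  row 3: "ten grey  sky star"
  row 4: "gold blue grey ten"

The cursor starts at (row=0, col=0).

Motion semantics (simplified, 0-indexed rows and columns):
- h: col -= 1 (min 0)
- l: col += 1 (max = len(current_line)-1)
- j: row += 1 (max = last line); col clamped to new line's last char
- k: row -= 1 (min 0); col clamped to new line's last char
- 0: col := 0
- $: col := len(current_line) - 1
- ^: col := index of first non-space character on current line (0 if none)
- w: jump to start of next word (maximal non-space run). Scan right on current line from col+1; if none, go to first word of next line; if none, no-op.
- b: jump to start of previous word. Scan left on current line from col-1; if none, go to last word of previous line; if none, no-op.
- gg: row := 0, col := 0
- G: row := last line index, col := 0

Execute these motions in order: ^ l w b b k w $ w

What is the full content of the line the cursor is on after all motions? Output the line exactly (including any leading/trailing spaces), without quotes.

After 1 (^): row=0 col=0 char='g'
After 2 (l): row=0 col=1 char='o'
After 3 (w): row=0 col=6 char='p'
After 4 (b): row=0 col=0 char='g'
After 5 (b): row=0 col=0 char='g'
After 6 (k): row=0 col=0 char='g'
After 7 (w): row=0 col=6 char='p'
After 8 ($): row=0 col=19 char='f'
After 9 (w): row=1 col=0 char='p'

Answer: pink  dog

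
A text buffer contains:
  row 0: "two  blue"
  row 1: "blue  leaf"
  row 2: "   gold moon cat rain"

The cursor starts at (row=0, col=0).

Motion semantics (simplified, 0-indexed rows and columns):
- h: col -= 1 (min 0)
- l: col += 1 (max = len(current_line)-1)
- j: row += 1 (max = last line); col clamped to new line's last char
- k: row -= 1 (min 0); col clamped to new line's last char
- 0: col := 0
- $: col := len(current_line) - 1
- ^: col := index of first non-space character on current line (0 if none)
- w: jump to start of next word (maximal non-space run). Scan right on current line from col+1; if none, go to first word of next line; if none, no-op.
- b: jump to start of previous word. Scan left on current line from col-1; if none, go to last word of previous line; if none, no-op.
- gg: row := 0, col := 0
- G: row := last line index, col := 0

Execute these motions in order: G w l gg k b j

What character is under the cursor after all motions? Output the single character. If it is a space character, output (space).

Answer: b

Derivation:
After 1 (G): row=2 col=0 char='_'
After 2 (w): row=2 col=3 char='g'
After 3 (l): row=2 col=4 char='o'
After 4 (gg): row=0 col=0 char='t'
After 5 (k): row=0 col=0 char='t'
After 6 (b): row=0 col=0 char='t'
After 7 (j): row=1 col=0 char='b'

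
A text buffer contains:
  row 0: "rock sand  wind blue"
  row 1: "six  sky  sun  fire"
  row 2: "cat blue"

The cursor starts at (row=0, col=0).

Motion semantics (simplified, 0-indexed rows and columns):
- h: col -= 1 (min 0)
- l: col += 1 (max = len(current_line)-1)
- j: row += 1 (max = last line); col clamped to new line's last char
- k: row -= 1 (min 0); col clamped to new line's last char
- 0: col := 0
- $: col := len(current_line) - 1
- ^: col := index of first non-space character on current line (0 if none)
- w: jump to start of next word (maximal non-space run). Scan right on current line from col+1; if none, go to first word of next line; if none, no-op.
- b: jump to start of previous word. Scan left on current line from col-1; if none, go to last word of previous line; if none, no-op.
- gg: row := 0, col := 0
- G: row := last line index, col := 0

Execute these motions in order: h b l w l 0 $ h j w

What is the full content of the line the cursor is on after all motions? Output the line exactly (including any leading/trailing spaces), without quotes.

After 1 (h): row=0 col=0 char='r'
After 2 (b): row=0 col=0 char='r'
After 3 (l): row=0 col=1 char='o'
After 4 (w): row=0 col=5 char='s'
After 5 (l): row=0 col=6 char='a'
After 6 (0): row=0 col=0 char='r'
After 7 ($): row=0 col=19 char='e'
After 8 (h): row=0 col=18 char='u'
After 9 (j): row=1 col=18 char='e'
After 10 (w): row=2 col=0 char='c'

Answer: cat blue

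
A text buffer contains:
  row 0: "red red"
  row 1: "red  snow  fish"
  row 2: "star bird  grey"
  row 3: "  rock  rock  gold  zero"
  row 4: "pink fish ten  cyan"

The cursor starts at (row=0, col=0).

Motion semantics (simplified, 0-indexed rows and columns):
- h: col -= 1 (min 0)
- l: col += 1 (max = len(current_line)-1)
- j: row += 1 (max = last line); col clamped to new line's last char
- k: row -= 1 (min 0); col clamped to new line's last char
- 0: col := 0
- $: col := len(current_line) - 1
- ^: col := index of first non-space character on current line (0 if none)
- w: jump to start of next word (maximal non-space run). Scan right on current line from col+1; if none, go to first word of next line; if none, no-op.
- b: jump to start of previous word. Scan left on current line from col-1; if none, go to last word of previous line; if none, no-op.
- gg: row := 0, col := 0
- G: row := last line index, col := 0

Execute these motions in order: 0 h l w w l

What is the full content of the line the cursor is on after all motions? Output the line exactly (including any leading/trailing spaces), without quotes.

Answer: red  snow  fish

Derivation:
After 1 (0): row=0 col=0 char='r'
After 2 (h): row=0 col=0 char='r'
After 3 (l): row=0 col=1 char='e'
After 4 (w): row=0 col=4 char='r'
After 5 (w): row=1 col=0 char='r'
After 6 (l): row=1 col=1 char='e'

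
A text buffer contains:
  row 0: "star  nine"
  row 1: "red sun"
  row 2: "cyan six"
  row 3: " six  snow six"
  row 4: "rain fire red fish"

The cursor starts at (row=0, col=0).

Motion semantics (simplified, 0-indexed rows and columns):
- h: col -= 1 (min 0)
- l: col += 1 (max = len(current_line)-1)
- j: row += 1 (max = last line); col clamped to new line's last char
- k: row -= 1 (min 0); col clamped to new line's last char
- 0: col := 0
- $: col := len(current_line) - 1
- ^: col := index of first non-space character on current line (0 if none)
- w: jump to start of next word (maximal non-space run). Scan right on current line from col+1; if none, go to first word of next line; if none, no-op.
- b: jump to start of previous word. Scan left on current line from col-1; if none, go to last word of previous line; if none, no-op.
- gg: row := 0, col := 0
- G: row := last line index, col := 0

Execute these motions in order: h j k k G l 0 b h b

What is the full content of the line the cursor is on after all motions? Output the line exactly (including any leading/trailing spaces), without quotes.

Answer:  six  snow six

Derivation:
After 1 (h): row=0 col=0 char='s'
After 2 (j): row=1 col=0 char='r'
After 3 (k): row=0 col=0 char='s'
After 4 (k): row=0 col=0 char='s'
After 5 (G): row=4 col=0 char='r'
After 6 (l): row=4 col=1 char='a'
After 7 (0): row=4 col=0 char='r'
After 8 (b): row=3 col=11 char='s'
After 9 (h): row=3 col=10 char='_'
After 10 (b): row=3 col=6 char='s'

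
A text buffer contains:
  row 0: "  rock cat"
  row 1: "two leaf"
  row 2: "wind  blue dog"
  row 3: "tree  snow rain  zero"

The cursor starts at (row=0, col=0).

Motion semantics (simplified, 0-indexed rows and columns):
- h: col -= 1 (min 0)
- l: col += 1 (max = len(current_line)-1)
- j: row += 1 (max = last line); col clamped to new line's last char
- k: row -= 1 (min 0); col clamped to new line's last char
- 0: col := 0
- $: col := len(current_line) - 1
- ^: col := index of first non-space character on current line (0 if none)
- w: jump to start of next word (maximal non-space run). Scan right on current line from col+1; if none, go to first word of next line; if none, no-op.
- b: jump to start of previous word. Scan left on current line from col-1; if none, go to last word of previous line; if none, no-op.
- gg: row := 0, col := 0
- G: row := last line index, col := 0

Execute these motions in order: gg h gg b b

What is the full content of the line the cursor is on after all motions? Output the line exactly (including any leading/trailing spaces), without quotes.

After 1 (gg): row=0 col=0 char='_'
After 2 (h): row=0 col=0 char='_'
After 3 (gg): row=0 col=0 char='_'
After 4 (b): row=0 col=0 char='_'
After 5 (b): row=0 col=0 char='_'

Answer:   rock cat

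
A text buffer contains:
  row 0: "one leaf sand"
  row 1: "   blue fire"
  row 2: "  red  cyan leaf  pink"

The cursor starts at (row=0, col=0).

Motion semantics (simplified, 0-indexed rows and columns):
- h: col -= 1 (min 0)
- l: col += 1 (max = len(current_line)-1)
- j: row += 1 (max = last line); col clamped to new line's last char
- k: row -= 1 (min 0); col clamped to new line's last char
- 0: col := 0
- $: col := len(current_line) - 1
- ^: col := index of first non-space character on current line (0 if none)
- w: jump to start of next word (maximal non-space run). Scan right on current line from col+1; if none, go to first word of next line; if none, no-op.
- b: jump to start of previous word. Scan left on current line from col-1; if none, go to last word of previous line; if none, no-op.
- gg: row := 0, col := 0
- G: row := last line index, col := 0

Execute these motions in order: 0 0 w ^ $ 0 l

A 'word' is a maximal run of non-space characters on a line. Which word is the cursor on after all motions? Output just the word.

After 1 (0): row=0 col=0 char='o'
After 2 (0): row=0 col=0 char='o'
After 3 (w): row=0 col=4 char='l'
After 4 (^): row=0 col=0 char='o'
After 5 ($): row=0 col=12 char='d'
After 6 (0): row=0 col=0 char='o'
After 7 (l): row=0 col=1 char='n'

Answer: one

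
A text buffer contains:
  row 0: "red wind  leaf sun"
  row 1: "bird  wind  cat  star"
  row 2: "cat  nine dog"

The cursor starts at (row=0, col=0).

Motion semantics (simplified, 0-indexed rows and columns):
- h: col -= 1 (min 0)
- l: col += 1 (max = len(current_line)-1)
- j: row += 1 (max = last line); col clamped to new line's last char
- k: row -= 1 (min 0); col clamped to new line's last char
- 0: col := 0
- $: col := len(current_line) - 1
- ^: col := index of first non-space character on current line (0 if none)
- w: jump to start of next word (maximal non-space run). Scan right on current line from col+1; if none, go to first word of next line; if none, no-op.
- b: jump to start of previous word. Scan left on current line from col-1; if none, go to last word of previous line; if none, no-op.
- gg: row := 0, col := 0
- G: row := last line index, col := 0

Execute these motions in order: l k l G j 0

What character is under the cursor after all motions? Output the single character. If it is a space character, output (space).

After 1 (l): row=0 col=1 char='e'
After 2 (k): row=0 col=1 char='e'
After 3 (l): row=0 col=2 char='d'
After 4 (G): row=2 col=0 char='c'
After 5 (j): row=2 col=0 char='c'
After 6 (0): row=2 col=0 char='c'

Answer: c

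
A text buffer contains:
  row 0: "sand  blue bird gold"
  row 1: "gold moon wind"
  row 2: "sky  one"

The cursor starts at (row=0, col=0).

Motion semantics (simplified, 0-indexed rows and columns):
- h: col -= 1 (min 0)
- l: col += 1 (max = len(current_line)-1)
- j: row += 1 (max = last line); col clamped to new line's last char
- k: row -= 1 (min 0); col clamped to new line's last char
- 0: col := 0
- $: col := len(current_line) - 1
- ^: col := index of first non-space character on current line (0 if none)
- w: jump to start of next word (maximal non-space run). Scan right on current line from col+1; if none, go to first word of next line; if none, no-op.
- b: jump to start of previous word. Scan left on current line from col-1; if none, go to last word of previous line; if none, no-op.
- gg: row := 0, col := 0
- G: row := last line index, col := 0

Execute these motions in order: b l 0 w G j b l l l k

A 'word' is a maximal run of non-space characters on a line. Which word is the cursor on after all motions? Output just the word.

Answer: bird

Derivation:
After 1 (b): row=0 col=0 char='s'
After 2 (l): row=0 col=1 char='a'
After 3 (0): row=0 col=0 char='s'
After 4 (w): row=0 col=6 char='b'
After 5 (G): row=2 col=0 char='s'
After 6 (j): row=2 col=0 char='s'
After 7 (b): row=1 col=10 char='w'
After 8 (l): row=1 col=11 char='i'
After 9 (l): row=1 col=12 char='n'
After 10 (l): row=1 col=13 char='d'
After 11 (k): row=0 col=13 char='r'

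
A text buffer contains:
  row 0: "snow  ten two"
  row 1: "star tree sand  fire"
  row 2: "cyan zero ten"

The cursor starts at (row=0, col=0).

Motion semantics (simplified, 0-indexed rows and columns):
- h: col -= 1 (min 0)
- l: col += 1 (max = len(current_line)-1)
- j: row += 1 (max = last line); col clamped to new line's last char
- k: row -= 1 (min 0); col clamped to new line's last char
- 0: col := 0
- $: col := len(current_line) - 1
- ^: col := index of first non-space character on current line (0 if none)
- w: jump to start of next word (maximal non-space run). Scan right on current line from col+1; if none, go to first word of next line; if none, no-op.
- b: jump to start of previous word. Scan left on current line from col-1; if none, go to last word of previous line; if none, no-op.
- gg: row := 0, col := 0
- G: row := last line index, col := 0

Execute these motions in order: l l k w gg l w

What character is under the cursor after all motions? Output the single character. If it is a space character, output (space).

After 1 (l): row=0 col=1 char='n'
After 2 (l): row=0 col=2 char='o'
After 3 (k): row=0 col=2 char='o'
After 4 (w): row=0 col=6 char='t'
After 5 (gg): row=0 col=0 char='s'
After 6 (l): row=0 col=1 char='n'
After 7 (w): row=0 col=6 char='t'

Answer: t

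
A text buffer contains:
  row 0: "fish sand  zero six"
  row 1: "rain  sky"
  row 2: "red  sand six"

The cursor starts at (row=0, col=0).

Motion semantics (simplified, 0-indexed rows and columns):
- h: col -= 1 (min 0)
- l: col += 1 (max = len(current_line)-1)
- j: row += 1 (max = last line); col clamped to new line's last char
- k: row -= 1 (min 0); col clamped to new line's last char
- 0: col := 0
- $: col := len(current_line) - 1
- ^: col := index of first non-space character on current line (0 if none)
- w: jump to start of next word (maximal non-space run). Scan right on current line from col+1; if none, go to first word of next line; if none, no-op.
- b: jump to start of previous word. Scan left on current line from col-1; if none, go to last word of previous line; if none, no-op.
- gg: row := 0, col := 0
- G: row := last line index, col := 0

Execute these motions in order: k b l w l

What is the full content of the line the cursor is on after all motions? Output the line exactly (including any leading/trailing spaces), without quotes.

Answer: fish sand  zero six

Derivation:
After 1 (k): row=0 col=0 char='f'
After 2 (b): row=0 col=0 char='f'
After 3 (l): row=0 col=1 char='i'
After 4 (w): row=0 col=5 char='s'
After 5 (l): row=0 col=6 char='a'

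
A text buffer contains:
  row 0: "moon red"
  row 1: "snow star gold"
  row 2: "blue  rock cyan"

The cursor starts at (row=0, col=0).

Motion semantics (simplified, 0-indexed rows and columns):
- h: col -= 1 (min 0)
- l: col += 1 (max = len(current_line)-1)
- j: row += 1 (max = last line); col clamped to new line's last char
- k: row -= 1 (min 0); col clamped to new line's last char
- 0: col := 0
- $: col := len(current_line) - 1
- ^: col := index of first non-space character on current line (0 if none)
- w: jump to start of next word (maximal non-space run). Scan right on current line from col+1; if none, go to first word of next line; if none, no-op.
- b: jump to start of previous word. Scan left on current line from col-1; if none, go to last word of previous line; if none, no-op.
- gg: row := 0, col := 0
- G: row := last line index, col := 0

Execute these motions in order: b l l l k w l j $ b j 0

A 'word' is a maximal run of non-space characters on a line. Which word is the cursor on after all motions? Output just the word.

After 1 (b): row=0 col=0 char='m'
After 2 (l): row=0 col=1 char='o'
After 3 (l): row=0 col=2 char='o'
After 4 (l): row=0 col=3 char='n'
After 5 (k): row=0 col=3 char='n'
After 6 (w): row=0 col=5 char='r'
After 7 (l): row=0 col=6 char='e'
After 8 (j): row=1 col=6 char='t'
After 9 ($): row=1 col=13 char='d'
After 10 (b): row=1 col=10 char='g'
After 11 (j): row=2 col=10 char='_'
After 12 (0): row=2 col=0 char='b'

Answer: blue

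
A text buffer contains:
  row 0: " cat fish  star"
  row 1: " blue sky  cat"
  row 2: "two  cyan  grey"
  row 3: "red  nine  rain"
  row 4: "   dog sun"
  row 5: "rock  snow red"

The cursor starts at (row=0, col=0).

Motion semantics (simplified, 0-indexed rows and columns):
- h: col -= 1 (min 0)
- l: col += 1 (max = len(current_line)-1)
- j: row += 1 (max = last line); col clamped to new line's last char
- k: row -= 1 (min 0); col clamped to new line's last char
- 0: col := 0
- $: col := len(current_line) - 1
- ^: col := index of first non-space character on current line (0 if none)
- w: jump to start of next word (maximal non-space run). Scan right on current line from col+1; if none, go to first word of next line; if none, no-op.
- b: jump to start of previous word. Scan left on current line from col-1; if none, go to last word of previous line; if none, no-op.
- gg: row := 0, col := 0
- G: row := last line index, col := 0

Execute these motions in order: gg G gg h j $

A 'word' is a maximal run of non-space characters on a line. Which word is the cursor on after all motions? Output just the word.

After 1 (gg): row=0 col=0 char='_'
After 2 (G): row=5 col=0 char='r'
After 3 (gg): row=0 col=0 char='_'
After 4 (h): row=0 col=0 char='_'
After 5 (j): row=1 col=0 char='_'
After 6 ($): row=1 col=13 char='t'

Answer: cat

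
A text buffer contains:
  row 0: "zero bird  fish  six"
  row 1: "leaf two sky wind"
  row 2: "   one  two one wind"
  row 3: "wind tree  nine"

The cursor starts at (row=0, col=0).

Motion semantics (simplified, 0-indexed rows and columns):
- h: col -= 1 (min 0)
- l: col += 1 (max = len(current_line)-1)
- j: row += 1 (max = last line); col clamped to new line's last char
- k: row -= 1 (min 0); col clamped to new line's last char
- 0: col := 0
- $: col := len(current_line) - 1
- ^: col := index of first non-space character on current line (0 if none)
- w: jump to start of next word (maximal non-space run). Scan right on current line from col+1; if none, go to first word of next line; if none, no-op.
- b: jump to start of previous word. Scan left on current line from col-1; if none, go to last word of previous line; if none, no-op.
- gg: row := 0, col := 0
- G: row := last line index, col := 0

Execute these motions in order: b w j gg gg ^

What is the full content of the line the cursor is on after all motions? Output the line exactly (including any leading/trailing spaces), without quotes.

After 1 (b): row=0 col=0 char='z'
After 2 (w): row=0 col=5 char='b'
After 3 (j): row=1 col=5 char='t'
After 4 (gg): row=0 col=0 char='z'
After 5 (gg): row=0 col=0 char='z'
After 6 (^): row=0 col=0 char='z'

Answer: zero bird  fish  six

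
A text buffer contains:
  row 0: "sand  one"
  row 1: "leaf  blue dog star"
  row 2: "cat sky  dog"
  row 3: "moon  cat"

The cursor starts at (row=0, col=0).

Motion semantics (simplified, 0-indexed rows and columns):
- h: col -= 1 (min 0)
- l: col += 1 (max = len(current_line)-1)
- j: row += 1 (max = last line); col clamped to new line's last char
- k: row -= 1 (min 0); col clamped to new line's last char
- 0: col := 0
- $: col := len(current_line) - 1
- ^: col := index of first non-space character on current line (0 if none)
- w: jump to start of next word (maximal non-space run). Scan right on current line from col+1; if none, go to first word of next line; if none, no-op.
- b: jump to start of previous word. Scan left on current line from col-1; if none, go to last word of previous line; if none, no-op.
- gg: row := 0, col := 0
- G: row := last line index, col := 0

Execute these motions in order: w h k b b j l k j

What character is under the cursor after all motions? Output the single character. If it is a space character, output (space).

After 1 (w): row=0 col=6 char='o'
After 2 (h): row=0 col=5 char='_'
After 3 (k): row=0 col=5 char='_'
After 4 (b): row=0 col=0 char='s'
After 5 (b): row=0 col=0 char='s'
After 6 (j): row=1 col=0 char='l'
After 7 (l): row=1 col=1 char='e'
After 8 (k): row=0 col=1 char='a'
After 9 (j): row=1 col=1 char='e'

Answer: e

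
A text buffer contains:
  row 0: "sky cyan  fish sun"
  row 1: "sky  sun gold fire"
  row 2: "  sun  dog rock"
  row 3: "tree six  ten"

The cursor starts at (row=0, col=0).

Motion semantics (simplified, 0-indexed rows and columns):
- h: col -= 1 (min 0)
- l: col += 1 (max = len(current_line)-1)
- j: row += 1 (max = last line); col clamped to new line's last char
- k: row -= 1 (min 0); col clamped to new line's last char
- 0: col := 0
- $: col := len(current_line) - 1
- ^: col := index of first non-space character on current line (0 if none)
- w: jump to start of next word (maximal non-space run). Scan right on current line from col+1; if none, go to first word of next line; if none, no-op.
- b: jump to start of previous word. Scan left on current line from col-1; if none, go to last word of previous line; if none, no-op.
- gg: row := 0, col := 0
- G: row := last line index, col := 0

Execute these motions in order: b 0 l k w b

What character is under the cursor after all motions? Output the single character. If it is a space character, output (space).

After 1 (b): row=0 col=0 char='s'
After 2 (0): row=0 col=0 char='s'
After 3 (l): row=0 col=1 char='k'
After 4 (k): row=0 col=1 char='k'
After 5 (w): row=0 col=4 char='c'
After 6 (b): row=0 col=0 char='s'

Answer: s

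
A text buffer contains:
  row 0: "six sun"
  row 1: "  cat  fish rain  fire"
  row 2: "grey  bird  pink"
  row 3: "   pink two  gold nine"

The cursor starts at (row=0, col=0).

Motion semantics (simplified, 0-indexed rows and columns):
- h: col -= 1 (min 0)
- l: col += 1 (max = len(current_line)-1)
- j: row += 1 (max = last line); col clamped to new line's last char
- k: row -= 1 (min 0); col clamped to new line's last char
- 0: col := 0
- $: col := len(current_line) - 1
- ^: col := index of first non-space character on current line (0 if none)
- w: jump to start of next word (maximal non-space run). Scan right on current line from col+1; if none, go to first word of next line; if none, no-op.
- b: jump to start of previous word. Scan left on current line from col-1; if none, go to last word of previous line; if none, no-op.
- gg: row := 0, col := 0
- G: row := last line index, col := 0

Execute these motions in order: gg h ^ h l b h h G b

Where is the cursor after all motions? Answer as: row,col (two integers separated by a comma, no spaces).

After 1 (gg): row=0 col=0 char='s'
After 2 (h): row=0 col=0 char='s'
After 3 (^): row=0 col=0 char='s'
After 4 (h): row=0 col=0 char='s'
After 5 (l): row=0 col=1 char='i'
After 6 (b): row=0 col=0 char='s'
After 7 (h): row=0 col=0 char='s'
After 8 (h): row=0 col=0 char='s'
After 9 (G): row=3 col=0 char='_'
After 10 (b): row=2 col=12 char='p'

Answer: 2,12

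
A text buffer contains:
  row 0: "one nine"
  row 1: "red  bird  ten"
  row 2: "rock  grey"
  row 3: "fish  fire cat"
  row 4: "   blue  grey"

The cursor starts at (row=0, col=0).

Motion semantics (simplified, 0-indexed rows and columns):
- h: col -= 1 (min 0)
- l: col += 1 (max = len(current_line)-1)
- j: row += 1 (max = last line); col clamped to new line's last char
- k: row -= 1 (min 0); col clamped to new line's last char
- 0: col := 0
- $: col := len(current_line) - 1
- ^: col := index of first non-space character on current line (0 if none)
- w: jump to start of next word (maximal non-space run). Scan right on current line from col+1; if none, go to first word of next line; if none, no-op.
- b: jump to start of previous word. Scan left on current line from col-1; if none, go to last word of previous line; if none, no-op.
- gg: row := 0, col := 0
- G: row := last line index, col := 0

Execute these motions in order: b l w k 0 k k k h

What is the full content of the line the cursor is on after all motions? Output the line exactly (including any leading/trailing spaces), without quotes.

Answer: one nine

Derivation:
After 1 (b): row=0 col=0 char='o'
After 2 (l): row=0 col=1 char='n'
After 3 (w): row=0 col=4 char='n'
After 4 (k): row=0 col=4 char='n'
After 5 (0): row=0 col=0 char='o'
After 6 (k): row=0 col=0 char='o'
After 7 (k): row=0 col=0 char='o'
After 8 (k): row=0 col=0 char='o'
After 9 (h): row=0 col=0 char='o'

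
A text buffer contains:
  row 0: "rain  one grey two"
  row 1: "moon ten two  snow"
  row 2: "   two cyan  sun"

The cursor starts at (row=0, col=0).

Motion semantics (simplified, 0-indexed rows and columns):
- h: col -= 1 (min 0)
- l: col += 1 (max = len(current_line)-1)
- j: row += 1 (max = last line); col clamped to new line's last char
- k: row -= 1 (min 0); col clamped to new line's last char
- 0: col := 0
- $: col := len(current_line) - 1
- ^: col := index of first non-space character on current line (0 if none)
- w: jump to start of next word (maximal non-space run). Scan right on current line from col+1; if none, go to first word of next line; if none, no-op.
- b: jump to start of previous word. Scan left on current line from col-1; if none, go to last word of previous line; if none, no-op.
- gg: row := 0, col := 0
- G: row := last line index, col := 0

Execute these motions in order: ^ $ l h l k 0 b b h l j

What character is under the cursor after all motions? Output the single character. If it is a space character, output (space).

After 1 (^): row=0 col=0 char='r'
After 2 ($): row=0 col=17 char='o'
After 3 (l): row=0 col=17 char='o'
After 4 (h): row=0 col=16 char='w'
After 5 (l): row=0 col=17 char='o'
After 6 (k): row=0 col=17 char='o'
After 7 (0): row=0 col=0 char='r'
After 8 (b): row=0 col=0 char='r'
After 9 (b): row=0 col=0 char='r'
After 10 (h): row=0 col=0 char='r'
After 11 (l): row=0 col=1 char='a'
After 12 (j): row=1 col=1 char='o'

Answer: o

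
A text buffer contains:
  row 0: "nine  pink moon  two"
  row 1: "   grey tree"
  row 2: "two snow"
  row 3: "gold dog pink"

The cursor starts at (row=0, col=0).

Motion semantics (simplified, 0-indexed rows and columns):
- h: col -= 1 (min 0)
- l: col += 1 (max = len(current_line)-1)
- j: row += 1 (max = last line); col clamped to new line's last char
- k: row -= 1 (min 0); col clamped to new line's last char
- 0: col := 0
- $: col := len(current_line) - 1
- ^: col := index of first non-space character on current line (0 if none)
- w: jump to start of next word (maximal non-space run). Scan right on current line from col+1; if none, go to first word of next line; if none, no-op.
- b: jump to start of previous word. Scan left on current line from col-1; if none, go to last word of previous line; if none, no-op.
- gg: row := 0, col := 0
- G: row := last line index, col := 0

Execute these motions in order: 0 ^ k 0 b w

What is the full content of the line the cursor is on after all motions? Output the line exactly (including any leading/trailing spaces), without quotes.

Answer: nine  pink moon  two

Derivation:
After 1 (0): row=0 col=0 char='n'
After 2 (^): row=0 col=0 char='n'
After 3 (k): row=0 col=0 char='n'
After 4 (0): row=0 col=0 char='n'
After 5 (b): row=0 col=0 char='n'
After 6 (w): row=0 col=6 char='p'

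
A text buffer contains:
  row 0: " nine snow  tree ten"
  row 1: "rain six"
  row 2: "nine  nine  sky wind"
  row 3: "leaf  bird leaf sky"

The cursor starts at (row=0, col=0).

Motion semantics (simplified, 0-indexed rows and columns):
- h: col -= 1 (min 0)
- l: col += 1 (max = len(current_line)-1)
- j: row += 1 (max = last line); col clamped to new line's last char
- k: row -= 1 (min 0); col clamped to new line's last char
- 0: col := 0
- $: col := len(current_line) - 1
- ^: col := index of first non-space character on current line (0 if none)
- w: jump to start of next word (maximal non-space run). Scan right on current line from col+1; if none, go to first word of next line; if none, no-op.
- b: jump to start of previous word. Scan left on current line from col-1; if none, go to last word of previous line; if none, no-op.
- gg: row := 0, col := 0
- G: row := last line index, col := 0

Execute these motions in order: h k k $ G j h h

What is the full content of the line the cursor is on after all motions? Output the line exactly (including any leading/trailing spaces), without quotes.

Answer: leaf  bird leaf sky

Derivation:
After 1 (h): row=0 col=0 char='_'
After 2 (k): row=0 col=0 char='_'
After 3 (k): row=0 col=0 char='_'
After 4 ($): row=0 col=19 char='n'
After 5 (G): row=3 col=0 char='l'
After 6 (j): row=3 col=0 char='l'
After 7 (h): row=3 col=0 char='l'
After 8 (h): row=3 col=0 char='l'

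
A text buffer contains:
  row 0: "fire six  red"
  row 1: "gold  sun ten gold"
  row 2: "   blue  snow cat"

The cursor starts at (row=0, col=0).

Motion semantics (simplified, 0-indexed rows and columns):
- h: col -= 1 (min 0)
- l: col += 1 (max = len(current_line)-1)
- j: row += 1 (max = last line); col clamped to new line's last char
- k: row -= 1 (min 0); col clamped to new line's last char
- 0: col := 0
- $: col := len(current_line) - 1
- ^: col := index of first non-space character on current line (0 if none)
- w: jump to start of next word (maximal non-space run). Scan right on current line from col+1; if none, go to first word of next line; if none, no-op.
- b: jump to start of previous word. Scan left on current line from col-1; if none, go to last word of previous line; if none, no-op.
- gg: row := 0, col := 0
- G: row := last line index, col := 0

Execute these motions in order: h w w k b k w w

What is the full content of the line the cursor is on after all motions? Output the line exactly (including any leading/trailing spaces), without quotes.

Answer: gold  sun ten gold

Derivation:
After 1 (h): row=0 col=0 char='f'
After 2 (w): row=0 col=5 char='s'
After 3 (w): row=0 col=10 char='r'
After 4 (k): row=0 col=10 char='r'
After 5 (b): row=0 col=5 char='s'
After 6 (k): row=0 col=5 char='s'
After 7 (w): row=0 col=10 char='r'
After 8 (w): row=1 col=0 char='g'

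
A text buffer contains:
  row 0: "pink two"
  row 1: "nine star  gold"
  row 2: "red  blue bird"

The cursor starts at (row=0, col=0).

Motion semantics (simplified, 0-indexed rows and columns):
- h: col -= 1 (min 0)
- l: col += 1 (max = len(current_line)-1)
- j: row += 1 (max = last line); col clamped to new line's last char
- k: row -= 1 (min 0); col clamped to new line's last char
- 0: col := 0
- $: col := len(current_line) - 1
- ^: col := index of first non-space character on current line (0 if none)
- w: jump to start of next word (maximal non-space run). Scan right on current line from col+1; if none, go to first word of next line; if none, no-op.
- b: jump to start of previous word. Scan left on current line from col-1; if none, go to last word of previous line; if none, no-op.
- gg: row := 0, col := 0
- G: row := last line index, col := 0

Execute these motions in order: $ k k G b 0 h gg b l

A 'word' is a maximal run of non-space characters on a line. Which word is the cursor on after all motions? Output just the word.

Answer: pink

Derivation:
After 1 ($): row=0 col=7 char='o'
After 2 (k): row=0 col=7 char='o'
After 3 (k): row=0 col=7 char='o'
After 4 (G): row=2 col=0 char='r'
After 5 (b): row=1 col=11 char='g'
After 6 (0): row=1 col=0 char='n'
After 7 (h): row=1 col=0 char='n'
After 8 (gg): row=0 col=0 char='p'
After 9 (b): row=0 col=0 char='p'
After 10 (l): row=0 col=1 char='i'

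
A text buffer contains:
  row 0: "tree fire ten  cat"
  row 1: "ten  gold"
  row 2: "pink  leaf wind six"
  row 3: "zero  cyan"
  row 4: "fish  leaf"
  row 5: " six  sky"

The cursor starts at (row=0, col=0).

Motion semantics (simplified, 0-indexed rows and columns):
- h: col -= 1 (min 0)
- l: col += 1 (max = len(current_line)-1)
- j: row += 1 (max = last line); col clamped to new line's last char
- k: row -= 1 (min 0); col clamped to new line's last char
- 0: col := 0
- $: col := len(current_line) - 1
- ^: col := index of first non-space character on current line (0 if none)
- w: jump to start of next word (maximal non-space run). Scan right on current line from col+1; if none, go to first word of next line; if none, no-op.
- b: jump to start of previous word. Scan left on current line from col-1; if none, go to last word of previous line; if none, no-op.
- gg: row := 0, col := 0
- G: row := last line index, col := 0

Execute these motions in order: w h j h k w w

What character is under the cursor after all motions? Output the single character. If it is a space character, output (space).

After 1 (w): row=0 col=5 char='f'
After 2 (h): row=0 col=4 char='_'
After 3 (j): row=1 col=4 char='_'
After 4 (h): row=1 col=3 char='_'
After 5 (k): row=0 col=3 char='e'
After 6 (w): row=0 col=5 char='f'
After 7 (w): row=0 col=10 char='t'

Answer: t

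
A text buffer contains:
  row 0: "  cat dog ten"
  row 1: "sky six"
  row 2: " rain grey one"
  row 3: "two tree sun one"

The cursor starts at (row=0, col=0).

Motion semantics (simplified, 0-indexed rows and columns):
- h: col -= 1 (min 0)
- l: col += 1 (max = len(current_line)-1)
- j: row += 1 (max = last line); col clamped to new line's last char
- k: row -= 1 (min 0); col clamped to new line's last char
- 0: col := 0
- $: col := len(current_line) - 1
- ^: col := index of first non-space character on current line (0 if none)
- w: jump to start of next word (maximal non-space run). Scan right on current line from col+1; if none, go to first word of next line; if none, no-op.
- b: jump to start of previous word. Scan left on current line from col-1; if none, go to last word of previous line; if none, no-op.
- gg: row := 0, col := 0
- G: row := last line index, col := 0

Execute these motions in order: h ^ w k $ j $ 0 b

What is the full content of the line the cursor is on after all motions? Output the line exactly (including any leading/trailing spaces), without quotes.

Answer:   cat dog ten

Derivation:
After 1 (h): row=0 col=0 char='_'
After 2 (^): row=0 col=2 char='c'
After 3 (w): row=0 col=6 char='d'
After 4 (k): row=0 col=6 char='d'
After 5 ($): row=0 col=12 char='n'
After 6 (j): row=1 col=6 char='x'
After 7 ($): row=1 col=6 char='x'
After 8 (0): row=1 col=0 char='s'
After 9 (b): row=0 col=10 char='t'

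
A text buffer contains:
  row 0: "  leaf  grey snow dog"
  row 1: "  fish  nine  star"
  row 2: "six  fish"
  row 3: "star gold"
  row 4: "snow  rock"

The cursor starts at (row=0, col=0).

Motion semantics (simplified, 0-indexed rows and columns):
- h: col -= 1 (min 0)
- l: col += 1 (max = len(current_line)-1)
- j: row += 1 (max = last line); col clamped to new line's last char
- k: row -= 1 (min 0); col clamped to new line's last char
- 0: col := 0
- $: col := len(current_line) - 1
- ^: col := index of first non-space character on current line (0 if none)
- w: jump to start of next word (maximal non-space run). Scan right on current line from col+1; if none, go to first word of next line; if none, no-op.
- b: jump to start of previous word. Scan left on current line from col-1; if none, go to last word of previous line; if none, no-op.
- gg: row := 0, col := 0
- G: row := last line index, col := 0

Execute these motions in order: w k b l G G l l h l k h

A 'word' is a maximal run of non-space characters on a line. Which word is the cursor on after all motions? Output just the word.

After 1 (w): row=0 col=2 char='l'
After 2 (k): row=0 col=2 char='l'
After 3 (b): row=0 col=2 char='l'
After 4 (l): row=0 col=3 char='e'
After 5 (G): row=4 col=0 char='s'
After 6 (G): row=4 col=0 char='s'
After 7 (l): row=4 col=1 char='n'
After 8 (l): row=4 col=2 char='o'
After 9 (h): row=4 col=1 char='n'
After 10 (l): row=4 col=2 char='o'
After 11 (k): row=3 col=2 char='a'
After 12 (h): row=3 col=1 char='t'

Answer: star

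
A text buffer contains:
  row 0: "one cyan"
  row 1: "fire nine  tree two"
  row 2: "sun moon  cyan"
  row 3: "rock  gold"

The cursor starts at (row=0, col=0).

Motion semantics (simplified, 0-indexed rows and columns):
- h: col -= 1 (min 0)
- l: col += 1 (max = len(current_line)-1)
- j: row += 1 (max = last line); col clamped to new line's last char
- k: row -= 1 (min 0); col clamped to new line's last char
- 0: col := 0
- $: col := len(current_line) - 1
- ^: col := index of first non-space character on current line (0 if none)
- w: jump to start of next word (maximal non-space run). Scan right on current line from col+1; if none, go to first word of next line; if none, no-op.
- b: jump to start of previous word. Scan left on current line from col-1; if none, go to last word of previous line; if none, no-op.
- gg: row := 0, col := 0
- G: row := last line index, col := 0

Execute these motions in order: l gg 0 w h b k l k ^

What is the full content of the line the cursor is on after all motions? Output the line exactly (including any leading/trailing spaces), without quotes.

Answer: one cyan

Derivation:
After 1 (l): row=0 col=1 char='n'
After 2 (gg): row=0 col=0 char='o'
After 3 (0): row=0 col=0 char='o'
After 4 (w): row=0 col=4 char='c'
After 5 (h): row=0 col=3 char='_'
After 6 (b): row=0 col=0 char='o'
After 7 (k): row=0 col=0 char='o'
After 8 (l): row=0 col=1 char='n'
After 9 (k): row=0 col=1 char='n'
After 10 (^): row=0 col=0 char='o'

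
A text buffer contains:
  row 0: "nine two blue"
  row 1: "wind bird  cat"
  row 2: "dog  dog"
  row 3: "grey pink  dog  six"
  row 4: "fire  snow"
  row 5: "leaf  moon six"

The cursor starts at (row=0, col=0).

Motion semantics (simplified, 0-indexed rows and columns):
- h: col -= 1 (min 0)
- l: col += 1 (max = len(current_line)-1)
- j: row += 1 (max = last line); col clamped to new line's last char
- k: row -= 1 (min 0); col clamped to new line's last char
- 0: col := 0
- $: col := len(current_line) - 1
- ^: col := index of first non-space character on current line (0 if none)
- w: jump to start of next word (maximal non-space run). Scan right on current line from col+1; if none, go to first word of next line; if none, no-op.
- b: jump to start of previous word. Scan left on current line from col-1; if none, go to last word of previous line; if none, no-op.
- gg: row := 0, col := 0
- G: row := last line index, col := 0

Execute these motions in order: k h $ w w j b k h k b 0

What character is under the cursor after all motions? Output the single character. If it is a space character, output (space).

Answer: n

Derivation:
After 1 (k): row=0 col=0 char='n'
After 2 (h): row=0 col=0 char='n'
After 3 ($): row=0 col=12 char='e'
After 4 (w): row=1 col=0 char='w'
After 5 (w): row=1 col=5 char='b'
After 6 (j): row=2 col=5 char='d'
After 7 (b): row=2 col=0 char='d'
After 8 (k): row=1 col=0 char='w'
After 9 (h): row=1 col=0 char='w'
After 10 (k): row=0 col=0 char='n'
After 11 (b): row=0 col=0 char='n'
After 12 (0): row=0 col=0 char='n'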